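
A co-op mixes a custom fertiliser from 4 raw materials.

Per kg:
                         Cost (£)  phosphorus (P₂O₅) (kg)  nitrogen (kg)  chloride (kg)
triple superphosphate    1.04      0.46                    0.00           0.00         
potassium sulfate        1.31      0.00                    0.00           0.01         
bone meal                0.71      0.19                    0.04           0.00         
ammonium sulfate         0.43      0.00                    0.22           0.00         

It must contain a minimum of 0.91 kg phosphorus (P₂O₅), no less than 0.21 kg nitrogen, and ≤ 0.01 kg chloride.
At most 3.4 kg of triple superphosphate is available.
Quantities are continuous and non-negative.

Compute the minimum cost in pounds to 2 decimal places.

Let x1 = kg of triple superphosphate, x2 = kg of potassium sulfate, x3 = kg of bone meal, x4 = kg of ammonium sulfate.
min 1.04x1 + 1.31x2 + 0.71x3 + 0.43x4 subject to:
  0.46x1 + 0.19x3 ≥ 0.91   (phosphorus (P₂O₅))
  0.04x3 + 0.22x4 ≥ 0.21   (nitrogen)
  0.01x2 ≤ 0.01   (chloride)
  x1 ≤ 3.4
  x1, x2, x3, x4 ≥ 0.
The optimal basis is {triple superphosphate, ammonium sulfate}; potassium sulfate, bone meal drop out. The phosphorus (P₂O₅) and nitrogen requirements are met with equality.
So triple superphosphate = 1.978 kg, ammonium sulfate = 0.9545 kg.
Objective = 1.04·1.978 + 0.43·0.9545 = 2.4676.

£2.47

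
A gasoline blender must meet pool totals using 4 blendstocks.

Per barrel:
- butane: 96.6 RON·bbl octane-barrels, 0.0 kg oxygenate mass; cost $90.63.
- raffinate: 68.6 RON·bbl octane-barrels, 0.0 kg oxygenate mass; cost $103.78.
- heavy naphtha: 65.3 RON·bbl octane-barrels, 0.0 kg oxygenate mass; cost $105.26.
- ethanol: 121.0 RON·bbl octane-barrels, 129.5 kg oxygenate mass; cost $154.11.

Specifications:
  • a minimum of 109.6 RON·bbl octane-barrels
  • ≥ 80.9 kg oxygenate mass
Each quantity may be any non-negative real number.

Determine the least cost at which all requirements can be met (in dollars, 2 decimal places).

Set it up as a linear program. Let x1 = barrels of butane, x2 = barrels of raffinate, x3 = barrels of heavy naphtha, x4 = barrels of ethanol.
Minimize 90.63x1 + 103.78x2 + 105.26x3 + 154.11x4 subject to:
  96.6x1 + 68.6x2 + 65.3x3 + 121x4 ≥ 109.6   (octane-barrels)
  129.5x4 ≥ 80.9   (oxygenate mass)
  x1, x2, x3, x4 ≥ 0.
The minimum-cost mix takes nothing from raffinate, heavy naphtha — only butane, ethanol. Binding constraints: octane-barrels and oxygenate mass.
Solving gives x1 = 0.3521, x4 = 0.6247.
Total cost: 90.63·0.3521 + 154.11·0.6247 = 128.1833.

$128.18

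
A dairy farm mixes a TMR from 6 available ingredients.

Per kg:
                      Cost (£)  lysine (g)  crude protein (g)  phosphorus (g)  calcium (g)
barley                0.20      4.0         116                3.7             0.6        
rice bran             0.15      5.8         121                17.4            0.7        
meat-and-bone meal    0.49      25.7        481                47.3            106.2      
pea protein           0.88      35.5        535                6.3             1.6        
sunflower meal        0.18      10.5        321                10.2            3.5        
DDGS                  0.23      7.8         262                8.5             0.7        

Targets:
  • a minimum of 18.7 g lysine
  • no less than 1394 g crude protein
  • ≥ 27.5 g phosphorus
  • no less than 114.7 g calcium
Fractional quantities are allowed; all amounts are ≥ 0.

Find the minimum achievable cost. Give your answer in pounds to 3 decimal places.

Set it up as a linear program. Let x1 = kg of barley, x2 = kg of rice bran, x3 = kg of meat-and-bone meal, x4 = kg of pea protein, x5 = kg of sunflower meal, x6 = kg of DDGS.
Minimize 0.2x1 + 0.15x2 + 0.49x3 + 0.88x4 + 0.18x5 + 0.23x6 subject to:
  4x1 + 5.8x2 + 25.7x3 + 35.5x4 + 10.5x5 + 7.8x6 ≥ 18.7   (lysine)
  116x1 + 121x2 + 481x3 + 535x4 + 321x5 + 262x6 ≥ 1394   (crude protein)
  3.7x1 + 17.4x2 + 47.3x3 + 6.3x4 + 10.2x5 + 8.5x6 ≥ 27.5   (phosphorus)
  0.6x1 + 0.7x2 + 106.2x3 + 1.6x4 + 3.5x5 + 0.7x6 ≥ 114.7   (calcium)
  x1, x2, x3, x4, x5, x6 ≥ 0.
The minimum-cost mix takes nothing from barley, rice bran, pea protein, DDGS — only meat-and-bone meal, sunflower meal. There the crude protein and calcium constraints are tight.
Optimal quantities: meat-and-bone meal = 0.9856 kg, sunflower meal = 2.866 kg.
Objective = 0.49·0.9856 + 0.18·2.866 = 0.99882.

£0.999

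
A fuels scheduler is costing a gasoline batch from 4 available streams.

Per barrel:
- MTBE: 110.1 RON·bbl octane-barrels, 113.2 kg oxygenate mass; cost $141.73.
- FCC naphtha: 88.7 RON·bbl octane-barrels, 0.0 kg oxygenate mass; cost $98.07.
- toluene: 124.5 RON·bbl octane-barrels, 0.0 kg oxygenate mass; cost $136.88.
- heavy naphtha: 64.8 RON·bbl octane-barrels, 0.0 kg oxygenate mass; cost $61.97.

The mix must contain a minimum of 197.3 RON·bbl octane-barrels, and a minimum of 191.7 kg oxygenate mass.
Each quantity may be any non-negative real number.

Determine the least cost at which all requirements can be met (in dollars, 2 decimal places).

Let x1 = barrels of MTBE, x2 = barrels of FCC naphtha, x3 = barrels of toluene, x4 = barrels of heavy naphtha.
min 141.73x1 + 98.07x2 + 136.88x3 + 61.97x4 with:
  110.1x1 + 88.7x2 + 124.5x3 + 64.8x4 ≥ 197.3   (octane-barrels)
  113.2x1 ≥ 191.7   (oxygenate mass)
  x1, x2, x3, x4 ≥ 0.
The cheapest feasible vertex uses only MTBE, heavy naphtha; FCC naphtha, toluene are not used. The octane-barrels and oxygenate mass requirements are met with equality.
So MTBE = 1.69346 barrels, heavy naphtha = 0.167434 barrels.
Total cost: 141.73·1.69346 + 61.97·0.167434 = 250.3900.

$250.39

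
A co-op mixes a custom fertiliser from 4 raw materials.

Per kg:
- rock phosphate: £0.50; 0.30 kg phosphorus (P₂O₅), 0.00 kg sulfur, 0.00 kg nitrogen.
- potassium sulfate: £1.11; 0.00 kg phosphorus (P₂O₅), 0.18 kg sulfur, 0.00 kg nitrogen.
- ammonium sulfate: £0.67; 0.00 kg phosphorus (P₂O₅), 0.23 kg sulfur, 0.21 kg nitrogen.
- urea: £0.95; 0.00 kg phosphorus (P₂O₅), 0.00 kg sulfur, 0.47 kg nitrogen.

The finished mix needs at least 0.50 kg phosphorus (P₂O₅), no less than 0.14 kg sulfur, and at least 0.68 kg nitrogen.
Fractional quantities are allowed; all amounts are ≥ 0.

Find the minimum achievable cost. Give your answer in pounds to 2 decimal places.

Let x1 = kg of rock phosphate, x2 = kg of potassium sulfate, x3 = kg of ammonium sulfate, x4 = kg of urea.
Minimise 0.5x1 + 1.11x2 + 0.67x3 + 0.95x4 with:
  0.3x1 ≥ 0.5   (phosphorus (P₂O₅))
  0.18x2 + 0.23x3 ≥ 0.14   (sulfur)
  0.21x3 + 0.47x4 ≥ 0.68   (nitrogen)
  x1, x2, x3, x4 ≥ 0.
The optimal basis is {rock phosphate, ammonium sulfate, urea}; potassium sulfate drops out. There the phosphorus (P₂O₅), sulfur, nitrogen constraints are tight.
Solving gives x1 = 1.667, x3 = 0.6087, x4 = 1.175.
Objective = 0.5·1.667 + 0.67·0.6087 + 0.95·1.175 = 2.3576.

£2.36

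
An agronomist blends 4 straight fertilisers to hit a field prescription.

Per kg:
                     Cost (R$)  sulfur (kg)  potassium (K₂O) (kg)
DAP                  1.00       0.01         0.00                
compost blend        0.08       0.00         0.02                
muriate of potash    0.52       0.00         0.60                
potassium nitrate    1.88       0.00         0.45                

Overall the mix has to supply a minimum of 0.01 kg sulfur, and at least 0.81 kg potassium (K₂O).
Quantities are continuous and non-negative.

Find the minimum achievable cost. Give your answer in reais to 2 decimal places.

Let x1 = kg of DAP, x2 = kg of compost blend, x3 = kg of muriate of potash, x4 = kg of potassium nitrate.
Minimize 1x1 + 0.08x2 + 0.52x3 + 1.88x4 s.t.:
  0.01x1 ≥ 0.01   (sulfur)
  0.02x2 + 0.6x3 + 0.45x4 ≥ 0.81   (potassium (K₂O))
  x1, x2, x3, x4 ≥ 0.
The optimal basis is {DAP, muriate of potash}; compost blend, potassium nitrate drop out. There the sulfur and potassium (K₂O) constraints are tight.
Optimal quantities: DAP = 1 kg, muriate of potash = 1.35 kg.
Objective = 1·1 + 0.52·1.35 = 1.7020.

R$1.70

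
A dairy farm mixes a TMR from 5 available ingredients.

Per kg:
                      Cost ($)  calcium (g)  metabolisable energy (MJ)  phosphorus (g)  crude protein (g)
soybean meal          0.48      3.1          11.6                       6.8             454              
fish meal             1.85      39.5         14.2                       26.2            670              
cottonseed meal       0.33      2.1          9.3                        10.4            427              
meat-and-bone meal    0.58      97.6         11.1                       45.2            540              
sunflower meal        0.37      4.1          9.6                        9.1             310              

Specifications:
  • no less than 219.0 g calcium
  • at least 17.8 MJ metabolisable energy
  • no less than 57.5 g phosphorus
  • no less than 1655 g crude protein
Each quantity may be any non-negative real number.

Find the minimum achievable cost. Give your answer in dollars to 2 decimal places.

Let x1 = kg of soybean meal, x2 = kg of fish meal, x3 = kg of cottonseed meal, x4 = kg of meat-and-bone meal, x5 = kg of sunflower meal.
Minimise 0.48x1 + 1.85x2 + 0.33x3 + 0.58x4 + 0.37x5 with:
  3.1x1 + 39.5x2 + 2.1x3 + 97.6x4 + 4.1x5 ≥ 219   (calcium)
  11.6x1 + 14.2x2 + 9.3x3 + 11.1x4 + 9.6x5 ≥ 17.8   (metabolisable energy)
  6.8x1 + 26.2x2 + 10.4x3 + 45.2x4 + 9.1x5 ≥ 57.5   (phosphorus)
  454x1 + 670x2 + 427x3 + 540x4 + 310x5 ≥ 1655   (crude protein)
  x1, x2, x3, x4, x5 ≥ 0.
The minimum-cost mix takes nothing from soybean meal, fish meal, sunflower meal — only cottonseed meal, meat-and-bone meal. There the calcium and crude protein constraints are tight.
That vertex is x3 = 1.067, x4 = 2.221.
Objective = 0.33·1.067 + 0.58·2.221 = 1.6403.

$1.64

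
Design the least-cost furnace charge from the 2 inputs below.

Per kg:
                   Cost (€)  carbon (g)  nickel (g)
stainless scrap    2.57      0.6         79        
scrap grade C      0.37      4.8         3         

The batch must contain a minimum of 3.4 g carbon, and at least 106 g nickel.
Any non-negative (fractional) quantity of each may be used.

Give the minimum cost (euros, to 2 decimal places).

Let x1 = kg of stainless scrap, x2 = kg of scrap grade C.
min 2.57x1 + 0.37x2 s.t.:
  0.6x1 + 4.8x2 ≥ 3.4   (carbon)
  79x1 + 3x2 ≥ 106   (nickel)
  x1, x2 ≥ 0.
Both inputs are positive at the optimum. There the carbon and nickel constraints are tight.
So stainless scrap = 1.321 kg, scrap grade C = 0.5432 kg.
Hence cost = 2.57·1.321 + 0.37·0.5432 = €3.5960.

€3.60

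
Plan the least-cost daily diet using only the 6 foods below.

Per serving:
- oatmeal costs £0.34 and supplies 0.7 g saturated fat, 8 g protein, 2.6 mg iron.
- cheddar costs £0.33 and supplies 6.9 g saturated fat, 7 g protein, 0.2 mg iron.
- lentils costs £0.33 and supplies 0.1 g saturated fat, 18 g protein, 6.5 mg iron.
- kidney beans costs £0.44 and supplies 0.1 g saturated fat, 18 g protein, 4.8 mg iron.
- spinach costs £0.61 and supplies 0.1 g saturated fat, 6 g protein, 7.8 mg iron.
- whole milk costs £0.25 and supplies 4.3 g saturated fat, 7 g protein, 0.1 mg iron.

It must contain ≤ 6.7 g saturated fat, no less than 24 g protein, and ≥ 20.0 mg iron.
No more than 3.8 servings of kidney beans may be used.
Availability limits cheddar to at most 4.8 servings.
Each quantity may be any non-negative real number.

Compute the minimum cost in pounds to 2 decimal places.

£1.02

Treat it as an LP. Let x1 = servings of oatmeal, x2 = servings of cheddar, x3 = servings of lentils, x4 = servings of kidney beans, x5 = servings of spinach, x6 = servings of whole milk.
Minimise 0.34x1 + 0.33x2 + 0.33x3 + 0.44x4 + 0.61x5 + 0.25x6 s.t.:
  0.7x1 + 6.9x2 + 0.1x3 + 0.1x4 + 0.1x5 + 4.3x6 ≤ 6.7   (saturated fat)
  8x1 + 7x2 + 18x3 + 18x4 + 6x5 + 7x6 ≥ 24   (protein)
  2.6x1 + 0.2x2 + 6.5x3 + 4.8x4 + 7.8x5 + 0.1x6 ≥ 20   (iron)
  x4 ≤ 3.8
  x2 ≤ 4.8
  x1, x2, x3, x4, x5, x6 ≥ 0.
The minimum-cost mix takes nothing from oatmeal, cheddar, kidney beans, spinach, whole milk — only lentils. Binding constraint: iron.
Solving gives x3 = 3.077.
Total cost: 0.33·3.077 = 1.0154.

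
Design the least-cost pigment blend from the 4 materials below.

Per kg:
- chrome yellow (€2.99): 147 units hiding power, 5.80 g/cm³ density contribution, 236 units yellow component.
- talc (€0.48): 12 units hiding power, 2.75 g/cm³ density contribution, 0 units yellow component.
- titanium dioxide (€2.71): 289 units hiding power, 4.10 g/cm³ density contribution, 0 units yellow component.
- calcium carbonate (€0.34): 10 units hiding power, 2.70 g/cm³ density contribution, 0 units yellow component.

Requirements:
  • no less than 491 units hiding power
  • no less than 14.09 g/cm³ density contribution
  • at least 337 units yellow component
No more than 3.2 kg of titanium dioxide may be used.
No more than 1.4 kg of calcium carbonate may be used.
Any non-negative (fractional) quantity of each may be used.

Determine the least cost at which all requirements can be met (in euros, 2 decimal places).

Let x1 = kg of chrome yellow, x2 = kg of talc, x3 = kg of titanium dioxide, x4 = kg of calcium carbonate.
Minimize 2.99x1 + 0.48x2 + 2.71x3 + 0.34x4 s.t.:
  147x1 + 12x2 + 289x3 + 10x4 ≥ 491   (hiding power)
  5.8x1 + 2.75x2 + 4.1x3 + 2.7x4 ≥ 14.09   (density contribution)
  236x1 ≥ 337   (yellow component)
  x3 ≤ 3.2
  x4 ≤ 1.4
  x1, x2, x3, x4 ≥ 0.
At the optimum only chrome yellow, titanium dioxide, calcium carbonate are positive (talc = 0). Binding constraints: hiding power, density contribution, yellow component.
Solving gives x1 = 1.428, x3 = 0.948, x4 = 0.7115.
Cost = 2.99·1.428 + 2.71·0.948 + 0.34·0.7115 = 7.0807.

€7.08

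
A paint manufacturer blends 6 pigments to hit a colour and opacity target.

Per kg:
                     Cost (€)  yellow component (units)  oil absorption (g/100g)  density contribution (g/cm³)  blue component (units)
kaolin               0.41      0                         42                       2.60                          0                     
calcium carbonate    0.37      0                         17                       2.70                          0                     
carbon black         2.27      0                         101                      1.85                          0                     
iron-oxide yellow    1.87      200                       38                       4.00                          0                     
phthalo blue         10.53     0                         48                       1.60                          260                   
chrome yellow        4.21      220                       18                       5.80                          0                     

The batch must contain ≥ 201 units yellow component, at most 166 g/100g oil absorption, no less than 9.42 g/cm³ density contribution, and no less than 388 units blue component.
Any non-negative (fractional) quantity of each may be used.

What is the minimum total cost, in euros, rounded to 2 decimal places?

€18.01

Treat it as an LP. Let x1 = kg of kaolin, x2 = kg of calcium carbonate, x3 = kg of carbon black, x4 = kg of iron-oxide yellow, x5 = kg of phthalo blue, x6 = kg of chrome yellow.
Minimise 0.41x1 + 0.37x2 + 2.27x3 + 1.87x4 + 10.53x5 + 4.21x6 with:
  200x4 + 220x6 ≥ 201   (yellow component)
  42x1 + 17x2 + 101x3 + 38x4 + 48x5 + 18x6 ≤ 166   (oil absorption)
  2.6x1 + 2.7x2 + 1.85x3 + 4x4 + 1.6x5 + 5.8x6 ≥ 9.42   (density contribution)
  260x5 ≥ 388   (blue component)
  x1, x2, x3, x4, x5, x6 ≥ 0.
At the optimum only calcium carbonate, iron-oxide yellow, phthalo blue are positive (kaolin, carbon black, chrome yellow = 0). There the yellow component, density contribution, blue component constraints are tight.
That vertex is x2 = 1.1157, x4 = 1.005, x5 = 1.4923.
Hence cost = 0.37·1.1157 + 1.87·1.005 + 10.53·1.4923 = €18.0061.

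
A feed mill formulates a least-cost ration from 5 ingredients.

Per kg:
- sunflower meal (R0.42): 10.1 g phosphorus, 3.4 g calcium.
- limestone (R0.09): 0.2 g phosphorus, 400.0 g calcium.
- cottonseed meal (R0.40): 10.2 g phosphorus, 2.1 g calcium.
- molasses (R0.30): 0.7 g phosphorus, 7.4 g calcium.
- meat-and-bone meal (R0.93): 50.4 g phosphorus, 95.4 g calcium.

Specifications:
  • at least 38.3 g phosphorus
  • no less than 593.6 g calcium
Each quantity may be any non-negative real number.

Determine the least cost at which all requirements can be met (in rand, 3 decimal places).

This is a linear program. Let x1 = kg of sunflower meal, x2 = kg of limestone, x3 = kg of cottonseed meal, x4 = kg of molasses, x5 = kg of meat-and-bone meal.
Minimise 0.42x1 + 0.09x2 + 0.4x3 + 0.3x4 + 0.93x5 s.t.:
  10.1x1 + 0.2x2 + 10.2x3 + 0.7x4 + 50.4x5 ≥ 38.3   (phosphorus)
  3.4x1 + 400x2 + 2.1x3 + 7.4x4 + 95.4x5 ≥ 593.6   (calcium)
  x1, x2, x3, x4, x5 ≥ 0.
The optimal basis is {limestone, meat-and-bone meal}; sunflower meal, cottonseed meal, molasses drop out. Binding constraints: phosphorus and calcium.
So limestone = 1.304 kg, meat-and-bone meal = 0.7547 kg.
Total cost: 0.09·1.304 + 0.93·0.7547 = 0.81923.

R0.819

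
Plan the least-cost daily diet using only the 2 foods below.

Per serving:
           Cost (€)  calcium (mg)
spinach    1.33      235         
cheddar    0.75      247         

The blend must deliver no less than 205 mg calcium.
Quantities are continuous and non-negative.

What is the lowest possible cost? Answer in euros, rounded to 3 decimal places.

€0.622

Let x1 = servings of spinach, x2 = servings of cheddar.
min 1.33x1 + 0.75x2 subject to:
  235x1 + 247x2 ≥ 205   (calcium)
  x1, x2 ≥ 0.
At the optimum only cheddar is positive (spinach = 0). Binding constraint: calcium.
Optimal quantities: cheddar = 0.82996 servings.
Cost = 0.75·0.82996 = 0.62247.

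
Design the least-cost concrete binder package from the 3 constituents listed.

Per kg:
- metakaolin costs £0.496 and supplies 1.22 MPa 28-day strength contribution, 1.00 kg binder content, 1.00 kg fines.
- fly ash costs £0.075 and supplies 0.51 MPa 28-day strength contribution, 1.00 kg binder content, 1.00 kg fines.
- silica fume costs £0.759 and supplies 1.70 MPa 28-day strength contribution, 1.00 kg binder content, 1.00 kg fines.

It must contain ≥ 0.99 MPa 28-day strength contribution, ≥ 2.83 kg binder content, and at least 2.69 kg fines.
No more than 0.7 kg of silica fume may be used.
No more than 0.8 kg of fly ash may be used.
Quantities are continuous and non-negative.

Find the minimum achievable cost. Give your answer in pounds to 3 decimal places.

£1.067

This is a linear program. Let x1 = kg of metakaolin, x2 = kg of fly ash, x3 = kg of silica fume.
Minimize 0.496x1 + 0.075x2 + 0.759x3 subject to:
  1.22x1 + 0.51x2 + 1.7x3 ≥ 0.99   (28-day strength contribution)
  1x1 + 1x2 + 1x3 ≥ 2.83   (binder content)
  1x1 + 1x2 + 1x3 ≥ 2.69   (fines)
  x3 ≤ 0.7
  x2 ≤ 0.8
  x1, x2, x3 ≥ 0.
The optimal basis is {metakaolin, fly ash}; silica fume drops out. There the binder content and the fly ash cap constraints are tight.
So metakaolin = 2.03 kg, fly ash = 0.8 kg.
Cost = 0.496·2.03 + 0.075·0.8 = 1.06688.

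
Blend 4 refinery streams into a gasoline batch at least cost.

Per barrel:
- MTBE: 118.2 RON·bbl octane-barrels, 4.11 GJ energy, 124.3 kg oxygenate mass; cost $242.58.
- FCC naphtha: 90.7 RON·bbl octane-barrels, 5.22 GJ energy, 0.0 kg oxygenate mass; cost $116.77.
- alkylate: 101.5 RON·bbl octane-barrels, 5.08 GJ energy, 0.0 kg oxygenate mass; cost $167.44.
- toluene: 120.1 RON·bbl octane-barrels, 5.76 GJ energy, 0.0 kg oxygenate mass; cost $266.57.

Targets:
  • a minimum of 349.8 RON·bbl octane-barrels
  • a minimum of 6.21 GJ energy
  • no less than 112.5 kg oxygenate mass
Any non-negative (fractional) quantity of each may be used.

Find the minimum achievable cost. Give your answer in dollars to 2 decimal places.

$532.17

Let x1 = barrels of MTBE, x2 = barrels of FCC naphtha, x3 = barrels of alkylate, x4 = barrels of toluene.
Minimize 242.58x1 + 116.77x2 + 167.44x3 + 266.57x4 with:
  118.2x1 + 90.7x2 + 101.5x3 + 120.1x4 ≥ 349.8   (octane-barrels)
  4.11x1 + 5.22x2 + 5.08x3 + 5.76x4 ≥ 6.21   (energy)
  124.3x1 ≥ 112.5   (oxygenate mass)
  x1, x2, x3, x4 ≥ 0.
The cheapest feasible vertex uses only MTBE, FCC naphtha; alkylate, toluene are not used. There the octane-barrels and oxygenate mass constraints are tight.
Optimal quantities: MTBE = 0.90507 barrels, FCC naphtha = 2.6772 barrels.
Hence cost = 242.58·0.90507 + 116.77·2.6772 = $532.1685.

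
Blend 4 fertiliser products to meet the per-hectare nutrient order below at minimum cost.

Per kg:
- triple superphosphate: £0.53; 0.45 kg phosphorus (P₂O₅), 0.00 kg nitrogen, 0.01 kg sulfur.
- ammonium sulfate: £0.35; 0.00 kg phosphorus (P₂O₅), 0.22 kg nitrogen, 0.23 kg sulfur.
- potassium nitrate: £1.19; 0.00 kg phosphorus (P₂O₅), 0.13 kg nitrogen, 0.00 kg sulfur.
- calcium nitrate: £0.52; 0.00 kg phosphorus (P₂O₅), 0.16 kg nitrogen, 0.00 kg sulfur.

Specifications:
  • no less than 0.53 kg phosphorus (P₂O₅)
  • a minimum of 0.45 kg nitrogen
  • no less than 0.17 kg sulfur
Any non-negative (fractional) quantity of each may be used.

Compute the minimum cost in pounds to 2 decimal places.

£1.34

Set it up as a linear program. Let x1 = kg of triple superphosphate, x2 = kg of ammonium sulfate, x3 = kg of potassium nitrate, x4 = kg of calcium nitrate.
min 0.53x1 + 0.35x2 + 1.19x3 + 0.52x4 s.t.:
  0.45x1 ≥ 0.53   (phosphorus (P₂O₅))
  0.22x2 + 0.13x3 + 0.16x4 ≥ 0.45   (nitrogen)
  0.01x1 + 0.23x2 ≥ 0.17   (sulfur)
  x1, x2, x3, x4 ≥ 0.
The cheapest feasible vertex uses only triple superphosphate, ammonium sulfate; potassium nitrate, calcium nitrate are not used. There the phosphorus (P₂O₅) and nitrogen constraints are tight.
Solving gives x1 = 1.178, x2 = 2.045.
Cost = 0.53·1.178 + 0.35·2.045 = 1.3401.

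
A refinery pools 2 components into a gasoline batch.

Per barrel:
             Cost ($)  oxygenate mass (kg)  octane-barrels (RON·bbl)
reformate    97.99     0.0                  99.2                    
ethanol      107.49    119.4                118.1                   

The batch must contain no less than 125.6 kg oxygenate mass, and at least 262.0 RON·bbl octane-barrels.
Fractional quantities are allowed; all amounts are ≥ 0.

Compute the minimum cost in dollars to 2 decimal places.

$238.46

This is a linear program. Let x1 = barrels of reformate, x2 = barrels of ethanol.
min 97.99x1 + 107.49x2 s.t.:
  119.4x2 ≥ 125.6   (oxygenate mass)
  99.2x1 + 118.1x2 ≥ 262   (octane-barrels)
  x1, x2 ≥ 0.
The optimal basis is {ethanol}; reformate drops out. Binding constraint: octane-barrels.
That vertex is x2 = 2.21846.
Hence cost = 107.49·2.21846 = $238.4623.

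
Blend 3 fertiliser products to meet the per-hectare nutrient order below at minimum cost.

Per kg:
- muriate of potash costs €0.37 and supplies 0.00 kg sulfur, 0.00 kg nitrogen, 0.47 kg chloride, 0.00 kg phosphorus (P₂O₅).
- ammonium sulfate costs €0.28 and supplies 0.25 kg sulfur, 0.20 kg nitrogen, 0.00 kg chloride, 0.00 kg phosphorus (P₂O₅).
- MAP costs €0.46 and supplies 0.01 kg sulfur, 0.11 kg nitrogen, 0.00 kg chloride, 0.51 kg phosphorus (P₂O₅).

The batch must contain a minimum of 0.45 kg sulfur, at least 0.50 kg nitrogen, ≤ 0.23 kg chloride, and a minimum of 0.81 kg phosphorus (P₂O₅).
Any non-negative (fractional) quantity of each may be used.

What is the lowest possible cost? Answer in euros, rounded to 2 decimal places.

€1.22

This is a linear program. Let x1 = kg of muriate of potash, x2 = kg of ammonium sulfate, x3 = kg of MAP.
min 0.37x1 + 0.28x2 + 0.46x3 with:
  0.25x2 + 0.01x3 ≥ 0.45   (sulfur)
  0.2x2 + 0.11x3 ≥ 0.5   (nitrogen)
  0.47x1 ≤ 0.23   (chloride)
  0.51x3 ≥ 0.81   (phosphorus (P₂O₅))
  x1, x2, x3 ≥ 0.
The minimum-cost mix takes nothing from muriate of potash — only ammonium sulfate, MAP. Binding constraints: sulfur and phosphorus (P₂O₅).
Solving gives x2 = 1.736, x3 = 1.588.
Objective = 0.28·1.736 + 0.46·1.588 = 1.2166.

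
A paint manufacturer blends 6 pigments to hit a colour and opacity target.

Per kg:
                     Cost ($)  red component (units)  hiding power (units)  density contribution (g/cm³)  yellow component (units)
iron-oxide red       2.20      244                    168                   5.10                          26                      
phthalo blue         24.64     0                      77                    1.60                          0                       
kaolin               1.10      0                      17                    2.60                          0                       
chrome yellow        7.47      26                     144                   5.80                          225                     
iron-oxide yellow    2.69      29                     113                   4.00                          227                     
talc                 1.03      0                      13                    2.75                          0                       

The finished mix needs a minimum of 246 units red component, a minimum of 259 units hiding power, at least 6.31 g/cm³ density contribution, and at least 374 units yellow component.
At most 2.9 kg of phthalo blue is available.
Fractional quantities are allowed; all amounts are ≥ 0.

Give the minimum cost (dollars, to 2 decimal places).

This is a linear program. Let x1 = kg of iron-oxide red, x2 = kg of phthalo blue, x3 = kg of kaolin, x4 = kg of chrome yellow, x5 = kg of iron-oxide yellow, x6 = kg of talc.
min 2.2x1 + 24.64x2 + 1.1x3 + 7.47x4 + 2.69x5 + 1.03x6 with:
  244x1 + 26x4 + 29x5 ≥ 246   (red component)
  168x1 + 77x2 + 17x3 + 144x4 + 113x5 + 13x6 ≥ 259   (hiding power)
  5.1x1 + 1.6x2 + 2.6x3 + 5.8x4 + 4x5 + 2.75x6 ≥ 6.31   (density contribution)
  26x1 + 225x4 + 227x5 ≥ 374   (yellow component)
  x2 ≤ 2.9
  x1, x2, x3, x4, x5, x6 ≥ 0.
The optimal basis is {iron-oxide red, iron-oxide yellow}; phthalo blue, kaolin, chrome yellow, talc drop out. Binding constraints: red component and yellow component.
That vertex is x1 = 0.8236, x5 = 1.553.
Hence cost = 2.2·0.8236 + 2.69·1.553 = $5.9895.

$5.99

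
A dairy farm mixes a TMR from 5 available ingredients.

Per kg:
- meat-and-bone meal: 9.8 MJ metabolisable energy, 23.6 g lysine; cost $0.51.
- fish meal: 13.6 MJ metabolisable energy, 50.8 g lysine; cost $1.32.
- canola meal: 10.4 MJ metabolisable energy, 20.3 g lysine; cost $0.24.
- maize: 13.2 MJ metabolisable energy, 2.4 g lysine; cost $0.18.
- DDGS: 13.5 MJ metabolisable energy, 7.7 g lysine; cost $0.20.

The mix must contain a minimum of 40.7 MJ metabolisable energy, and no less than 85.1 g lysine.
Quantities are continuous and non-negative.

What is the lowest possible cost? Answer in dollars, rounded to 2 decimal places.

Treat it as an LP. Let x1 = kg of meat-and-bone meal, x2 = kg of fish meal, x3 = kg of canola meal, x4 = kg of maize, x5 = kg of DDGS.
Minimize 0.51x1 + 1.32x2 + 0.24x3 + 0.18x4 + 0.2x5 with:
  9.8x1 + 13.6x2 + 10.4x3 + 13.2x4 + 13.5x5 ≥ 40.7   (metabolisable energy)
  23.6x1 + 50.8x2 + 20.3x3 + 2.4x4 + 7.7x5 ≥ 85.1   (lysine)
  x1, x2, x3, x4, x5 ≥ 0.
The minimum-cost mix takes nothing from meat-and-bone meal, fish meal, maize, DDGS — only canola meal. The lysine requirement is met with equality.
Solving gives x3 = 4.192.
Total cost: 0.24·4.192 = 1.0061.

$1.01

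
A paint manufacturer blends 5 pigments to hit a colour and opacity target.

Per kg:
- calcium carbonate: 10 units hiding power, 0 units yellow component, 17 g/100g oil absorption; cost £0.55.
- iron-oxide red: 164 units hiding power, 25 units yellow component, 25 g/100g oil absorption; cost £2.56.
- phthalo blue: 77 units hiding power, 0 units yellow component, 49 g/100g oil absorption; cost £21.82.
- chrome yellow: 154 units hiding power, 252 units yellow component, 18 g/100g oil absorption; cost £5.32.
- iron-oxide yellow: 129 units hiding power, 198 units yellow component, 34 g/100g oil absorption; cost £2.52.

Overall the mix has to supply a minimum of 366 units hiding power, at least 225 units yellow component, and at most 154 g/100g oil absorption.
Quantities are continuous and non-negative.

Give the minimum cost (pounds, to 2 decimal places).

£6.19

This is a linear program. Let x1 = kg of calcium carbonate, x2 = kg of iron-oxide red, x3 = kg of phthalo blue, x4 = kg of chrome yellow, x5 = kg of iron-oxide yellow.
Minimize 0.55x1 + 2.56x2 + 21.82x3 + 5.32x4 + 2.52x5 s.t.:
  10x1 + 164x2 + 77x3 + 154x4 + 129x5 ≥ 366   (hiding power)
  25x2 + 252x4 + 198x5 ≥ 225   (yellow component)
  17x1 + 25x2 + 49x3 + 18x4 + 34x5 ≤ 154   (oil absorption)
  x1, x2, x3, x4, x5 ≥ 0.
The optimal basis is {iron-oxide red, iron-oxide yellow}; calcium carbonate, phthalo blue, chrome yellow drop out. The hiding power and yellow component requirements are met with equality.
That vertex is x2 = 1.485, x5 = 0.9488.
Cost = 2.56·1.485 + 2.52·0.9488 = 6.1926.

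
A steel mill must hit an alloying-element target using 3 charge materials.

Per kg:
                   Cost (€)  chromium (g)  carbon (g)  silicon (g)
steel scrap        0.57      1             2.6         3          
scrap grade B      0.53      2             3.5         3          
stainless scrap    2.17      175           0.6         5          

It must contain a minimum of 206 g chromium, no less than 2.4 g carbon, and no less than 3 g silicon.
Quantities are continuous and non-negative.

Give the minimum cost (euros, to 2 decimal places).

€2.80

Set it up as a linear program. Let x1 = kg of steel scrap, x2 = kg of scrap grade B, x3 = kg of stainless scrap.
Minimise 0.57x1 + 0.53x2 + 2.17x3 with:
  1x1 + 2x2 + 175x3 ≥ 206   (chromium)
  2.6x1 + 3.5x2 + 0.6x3 ≥ 2.4   (carbon)
  3x1 + 3x2 + 5x3 ≥ 3   (silicon)
  x1, x2, x3 ≥ 0.
The optimal basis is {scrap grade B, stainless scrap}; steel scrap drops out. The chromium and carbon requirements are met with equality.
So scrap grade B = 0.4849 kg, stainless scrap = 1.172 kg.
Cost = 0.53·0.4849 + 2.17·1.172 = 2.8002.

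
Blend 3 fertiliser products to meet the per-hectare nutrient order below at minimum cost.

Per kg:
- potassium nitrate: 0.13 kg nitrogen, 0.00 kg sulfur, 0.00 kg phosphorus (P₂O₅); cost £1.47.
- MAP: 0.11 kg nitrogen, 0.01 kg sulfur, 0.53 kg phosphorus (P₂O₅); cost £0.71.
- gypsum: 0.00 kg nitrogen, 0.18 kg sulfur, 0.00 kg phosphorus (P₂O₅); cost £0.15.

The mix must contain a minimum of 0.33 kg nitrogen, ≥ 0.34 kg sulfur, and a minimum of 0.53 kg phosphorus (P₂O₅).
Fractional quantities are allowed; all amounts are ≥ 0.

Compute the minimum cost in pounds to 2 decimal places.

£2.39

Treat it as an LP. Let x1 = kg of potassium nitrate, x2 = kg of MAP, x3 = kg of gypsum.
Minimise 1.47x1 + 0.71x2 + 0.15x3 subject to:
  0.13x1 + 0.11x2 ≥ 0.33   (nitrogen)
  0.01x2 + 0.18x3 ≥ 0.34   (sulfur)
  0.53x2 ≥ 0.53   (phosphorus (P₂O₅))
  x1, x2, x3 ≥ 0.
The minimum-cost mix takes nothing from potassium nitrate — only MAP, gypsum. The nitrogen and sulfur requirements are met with equality.
So MAP = 3 kg, gypsum = 1.722 kg.
Hence cost = 0.71·3 + 0.15·1.722 = £2.3883.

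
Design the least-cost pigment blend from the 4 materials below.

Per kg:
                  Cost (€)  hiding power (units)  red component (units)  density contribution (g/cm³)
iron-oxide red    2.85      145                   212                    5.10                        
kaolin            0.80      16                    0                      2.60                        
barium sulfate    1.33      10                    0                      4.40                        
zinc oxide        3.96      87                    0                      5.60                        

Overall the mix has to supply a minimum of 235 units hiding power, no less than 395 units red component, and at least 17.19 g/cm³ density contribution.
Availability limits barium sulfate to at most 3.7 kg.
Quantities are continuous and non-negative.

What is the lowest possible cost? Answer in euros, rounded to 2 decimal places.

€7.63

Let x1 = kg of iron-oxide red, x2 = kg of kaolin, x3 = kg of barium sulfate, x4 = kg of zinc oxide.
Minimize 2.85x1 + 0.8x2 + 1.33x3 + 3.96x4 s.t.:
  145x1 + 16x2 + 10x3 + 87x4 ≥ 235   (hiding power)
  212x1 ≥ 395   (red component)
  5.1x1 + 2.6x2 + 4.4x3 + 5.6x4 ≥ 17.19   (density contribution)
  x3 ≤ 3.7
  x1, x2, x3, x4 ≥ 0.
The minimum-cost mix takes nothing from kaolin, zinc oxide — only iron-oxide red, barium sulfate. There the red component and density contribution constraints are tight.
That vertex is x1 = 1.863, x3 = 1.747.
Total cost: 2.85·1.863 + 1.33·1.747 = 7.6331.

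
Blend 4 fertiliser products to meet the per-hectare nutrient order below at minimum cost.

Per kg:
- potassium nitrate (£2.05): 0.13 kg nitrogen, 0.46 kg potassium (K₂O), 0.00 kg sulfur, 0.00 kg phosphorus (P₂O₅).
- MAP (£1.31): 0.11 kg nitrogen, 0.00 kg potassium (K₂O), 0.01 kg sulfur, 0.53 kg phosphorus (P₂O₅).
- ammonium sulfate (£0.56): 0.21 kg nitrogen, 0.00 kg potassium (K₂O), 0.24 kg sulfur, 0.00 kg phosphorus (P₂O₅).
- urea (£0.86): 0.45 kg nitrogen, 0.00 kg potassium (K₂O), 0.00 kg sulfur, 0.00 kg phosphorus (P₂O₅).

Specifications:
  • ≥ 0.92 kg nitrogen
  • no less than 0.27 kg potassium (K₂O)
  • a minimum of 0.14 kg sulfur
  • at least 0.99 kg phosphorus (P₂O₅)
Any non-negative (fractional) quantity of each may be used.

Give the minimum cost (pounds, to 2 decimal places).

£4.95

Let x1 = kg of potassium nitrate, x2 = kg of MAP, x3 = kg of ammonium sulfate, x4 = kg of urea.
min 2.05x1 + 1.31x2 + 0.56x3 + 0.86x4 with:
  0.13x1 + 0.11x2 + 0.21x3 + 0.45x4 ≥ 0.92   (nitrogen)
  0.46x1 ≥ 0.27   (potassium (K₂O))
  0.01x2 + 0.24x3 ≥ 0.14   (sulfur)
  0.53x2 ≥ 0.99   (phosphorus (P₂O₅))
  x1, x2, x3, x4 ≥ 0.
The optimal mix uses every input. Binding constraints: nitrogen, potassium (K₂O), sulfur, phosphorus (P₂O₅).
So potassium nitrate = 0.587 kg, MAP = 1.868 kg, ammonium sulfate = 0.5055 kg, urea = 1.182 kg.
Hence cost = 2.05·0.587 + 1.31·1.868 + 0.56·0.5055 + 0.86·1.182 = £4.9500.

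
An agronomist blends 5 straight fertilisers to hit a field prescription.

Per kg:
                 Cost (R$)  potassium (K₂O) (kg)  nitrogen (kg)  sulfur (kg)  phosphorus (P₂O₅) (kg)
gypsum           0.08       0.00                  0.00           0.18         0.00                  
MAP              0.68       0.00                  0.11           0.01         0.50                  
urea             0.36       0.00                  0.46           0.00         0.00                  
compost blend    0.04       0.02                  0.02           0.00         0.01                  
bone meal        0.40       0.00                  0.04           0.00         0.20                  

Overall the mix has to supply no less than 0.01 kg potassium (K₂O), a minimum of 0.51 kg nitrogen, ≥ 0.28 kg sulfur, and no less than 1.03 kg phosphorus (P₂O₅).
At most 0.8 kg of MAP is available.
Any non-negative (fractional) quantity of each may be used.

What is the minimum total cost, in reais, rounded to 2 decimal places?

Let x1 = kg of gypsum, x2 = kg of MAP, x3 = kg of urea, x4 = kg of compost blend, x5 = kg of bone meal.
Minimise 0.08x1 + 0.68x2 + 0.36x3 + 0.04x4 + 0.4x5 s.t.:
  0.02x4 ≥ 0.01   (potassium (K₂O))
  0.11x2 + 0.46x3 + 0.02x4 + 0.04x5 ≥ 0.51   (nitrogen)
  0.18x1 + 0.01x2 ≥ 0.28   (sulfur)
  0.5x2 + 0.01x4 + 0.2x5 ≥ 1.03   (phosphorus (P₂O₅))
  x2 ≤ 0.8
  x1, x2, x3, x4, x5 ≥ 0.
All 5 inputs are positive at the optimum. The potassium (K₂O), nitrogen, sulfur, phosphorus (P₂O₅), the MAP cap requirements are met with equality.
Optimal quantities: gypsum = 1.511 kg, MAP = 0.8 kg, urea = 0.6239 kg, compost blend = 0.5 kg, bone meal = 3.125 kg.
Hence cost = 0.08·1.511 + 0.68·0.8 + 0.36·0.6239 + 0.04·0.5 + 0.4·3.125 = R$2.1595.

R$2.16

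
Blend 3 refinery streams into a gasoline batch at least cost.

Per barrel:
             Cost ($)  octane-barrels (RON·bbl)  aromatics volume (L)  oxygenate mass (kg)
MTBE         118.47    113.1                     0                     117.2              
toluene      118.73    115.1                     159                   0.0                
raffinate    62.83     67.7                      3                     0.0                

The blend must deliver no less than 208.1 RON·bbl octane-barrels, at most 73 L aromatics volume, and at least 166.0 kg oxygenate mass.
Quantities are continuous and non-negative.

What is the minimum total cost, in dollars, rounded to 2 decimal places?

Treat it as an LP. Let x1 = barrels of MTBE, x2 = barrels of toluene, x3 = barrels of raffinate.
min 118.47x1 + 118.73x2 + 62.83x3 with:
  113.1x1 + 115.1x2 + 67.7x3 ≥ 208.1   (octane-barrels)
  159x2 + 3x3 ≤ 73   (aromatics volume)
  117.2x1 ≥ 166   (oxygenate mass)
  x1, x2, x3 ≥ 0.
At the optimum only MTBE, raffinate are positive (toluene = 0). The octane-barrels and oxygenate mass requirements are met with equality.
Solving gives x1 = 1.4164, x3 = 0.70764.
Cost = 118.47·1.4164 + 62.83·0.70764 = 212.2619.

$212.26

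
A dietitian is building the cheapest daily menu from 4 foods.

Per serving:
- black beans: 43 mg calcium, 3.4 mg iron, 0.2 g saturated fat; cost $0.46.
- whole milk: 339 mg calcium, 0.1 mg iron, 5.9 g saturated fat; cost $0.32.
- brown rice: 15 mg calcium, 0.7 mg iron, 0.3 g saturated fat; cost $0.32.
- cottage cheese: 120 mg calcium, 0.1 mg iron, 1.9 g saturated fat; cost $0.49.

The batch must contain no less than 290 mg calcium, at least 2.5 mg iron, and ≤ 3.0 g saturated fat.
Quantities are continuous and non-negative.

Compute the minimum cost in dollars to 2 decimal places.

$1.84

Treat it as an LP. Let x1 = servings of black beans, x2 = servings of whole milk, x3 = servings of brown rice, x4 = servings of cottage cheese.
Minimise 0.46x1 + 0.32x2 + 0.32x3 + 0.49x4 s.t.:
  43x1 + 339x2 + 15x3 + 120x4 ≥ 290   (calcium)
  3.4x1 + 0.1x2 + 0.7x3 + 0.1x4 ≥ 2.5   (iron)
  0.2x1 + 5.9x2 + 0.3x3 + 1.9x4 ≤ 3   (saturated fat)
  x1, x2, x3, x4 ≥ 0.
At the optimum only black beans, whole milk are positive (brown rice, cottage cheese = 0). There the calcium and saturated fat constraints are tight.
Optimal quantities: black beans = 3.733 servings, whole milk = 0.3819 servings.
Hence cost = 0.46·3.733 + 0.32·0.3819 = $1.8394.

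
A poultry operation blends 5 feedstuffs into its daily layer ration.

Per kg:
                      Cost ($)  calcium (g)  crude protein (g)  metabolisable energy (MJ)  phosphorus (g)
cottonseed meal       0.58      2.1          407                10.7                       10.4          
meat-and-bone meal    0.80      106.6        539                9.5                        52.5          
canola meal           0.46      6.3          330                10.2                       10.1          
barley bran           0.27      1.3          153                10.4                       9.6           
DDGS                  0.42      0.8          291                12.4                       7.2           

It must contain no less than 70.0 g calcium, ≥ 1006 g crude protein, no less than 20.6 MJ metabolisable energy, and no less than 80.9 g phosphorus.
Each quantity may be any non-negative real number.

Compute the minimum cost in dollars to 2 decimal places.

Treat it as an LP. Let x1 = kg of cottonseed meal, x2 = kg of meat-and-bone meal, x3 = kg of canola meal, x4 = kg of barley bran, x5 = kg of DDGS.
min 0.58x1 + 0.8x2 + 0.46x3 + 0.27x4 + 0.42x5 s.t.:
  2.1x1 + 106.6x2 + 6.3x3 + 1.3x4 + 0.8x5 ≥ 70   (calcium)
  407x1 + 539x2 + 330x3 + 153x4 + 291x5 ≥ 1006   (crude protein)
  10.7x1 + 9.5x2 + 10.2x3 + 10.4x4 + 12.4x5 ≥ 20.6   (metabolisable energy)
  10.4x1 + 52.5x2 + 10.1x3 + 9.6x4 + 7.2x5 ≥ 80.9   (phosphorus)
  x1, x2, x3, x4, x5 ≥ 0.
The minimum-cost mix takes nothing from cottonseed meal, barley bran, DDGS — only meat-and-bone meal, canola meal. The crude protein and phosphorus requirements are met with equality.
Optimal quantities: meat-and-bone meal = 1.392 kg, canola meal = 0.7752 kg.
Objective = 0.8·1.392 + 0.46·0.7752 = 1.4702.

$1.47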